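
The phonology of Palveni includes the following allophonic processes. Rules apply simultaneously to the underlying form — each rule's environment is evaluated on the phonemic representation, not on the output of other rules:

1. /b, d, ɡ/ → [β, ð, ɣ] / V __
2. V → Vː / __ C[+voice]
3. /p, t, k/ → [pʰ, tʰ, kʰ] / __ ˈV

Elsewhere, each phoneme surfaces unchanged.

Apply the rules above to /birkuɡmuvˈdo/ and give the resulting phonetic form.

/b/ (word-initial) fails the environment for rule 1, so it stays [b].
/i/ (between /b/ and /r/): before a voiced consonant, so rule 2 applies → [iː].
/r/ (between /i/ and /k/): no rule targets it → [r].
/k/ — between /r/ and /u/; rule 3 does not apply here → [k].
/u/ meets the environment for rule 2 (before a voiced consonant) → [uː].
/ɡ/ (between /u/ and /m/) occurs immediately after a vowel → [ɣ] by rule 1.
/m/ (between /ɡ/ and /u/) is unaffected → [m].
/u/ meets the environment for rule 2 (before a voiced consonant) → [uː].
/v/ — not in any rule's target class → [v].
/d/ (between /v/ and /o/) is in the target of rule 1 but the environment (immediately after a vowel) is not met → [d].
/o/ — word-final; rule 2 does not apply here → [o].

[biːrkuːɣmuːvˈdo]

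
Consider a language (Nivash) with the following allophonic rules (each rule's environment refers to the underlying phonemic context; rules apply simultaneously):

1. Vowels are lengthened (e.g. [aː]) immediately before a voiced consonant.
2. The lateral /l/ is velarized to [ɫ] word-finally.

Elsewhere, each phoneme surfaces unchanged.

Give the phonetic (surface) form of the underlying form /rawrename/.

Rule 1 applies to /a/ (between /r/ and /w/: before a voiced consonant) → [aː].
Rule 1 applies to /e/ (between /r/ and /n/: before a voiced consonant) → [eː].
/a/ (between /n/ and /m/): before a voiced consonant, so rule 1 applies → [aː].
/e/ — word-final; rule 1 does not apply here → [e].

[raːwreːnaːme]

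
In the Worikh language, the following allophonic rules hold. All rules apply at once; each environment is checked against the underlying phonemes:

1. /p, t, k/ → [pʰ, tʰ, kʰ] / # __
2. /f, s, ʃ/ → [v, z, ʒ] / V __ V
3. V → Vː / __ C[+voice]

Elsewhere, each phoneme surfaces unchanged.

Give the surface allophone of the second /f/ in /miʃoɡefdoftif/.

/f/ (between /o/ and /t/) fails the environment for rule 2, so it stays [f].

[f]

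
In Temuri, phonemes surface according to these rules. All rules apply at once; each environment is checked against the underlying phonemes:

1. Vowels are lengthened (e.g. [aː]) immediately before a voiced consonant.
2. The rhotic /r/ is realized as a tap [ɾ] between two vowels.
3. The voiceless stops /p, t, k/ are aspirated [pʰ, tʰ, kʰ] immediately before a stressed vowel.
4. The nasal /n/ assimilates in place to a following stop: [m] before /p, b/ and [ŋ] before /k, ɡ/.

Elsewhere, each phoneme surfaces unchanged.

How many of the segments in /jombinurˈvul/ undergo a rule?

4

Segments that undergo a rule: /o/ → [oː] (rule 1); /i/ → [iː] (rule 1); /u/ → [uː] (rule 1); /u/ → [uː] (rule 1).
All other segments surface unchanged.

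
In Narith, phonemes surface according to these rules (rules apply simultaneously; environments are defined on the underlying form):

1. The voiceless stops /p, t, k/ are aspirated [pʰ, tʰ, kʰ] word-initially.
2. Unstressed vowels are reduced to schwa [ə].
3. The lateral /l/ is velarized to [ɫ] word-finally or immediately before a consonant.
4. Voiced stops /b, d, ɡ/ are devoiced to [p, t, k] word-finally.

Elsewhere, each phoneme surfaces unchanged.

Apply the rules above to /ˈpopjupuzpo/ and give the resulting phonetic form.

[ˈpʰopjəpəzpə]

/p/ meets the environment for rule 1 (word-initially) → [pʰ].
/o/ (between /p/ and /p/) fails the environment for rule 2, so it stays [o].
/p/ — between /o/ and /j/; rule 1 does not apply here → [p].
/j/ (between /p/ and /u/) is unaffected → [j].
/u/ meets the environment for rule 2 (in an unstressed syllable) → [ə].
/p/ (between /u/ and /u/) fails the environment for rule 1, so it stays [p].
Rule 2 applies to /u/ (between /p/ and /z/: in an unstressed syllable) → [ə].
/z/ — not in any rule's target class → [z].
/p/ (between /z/ and /o/) is in the target of rule 1 but the environment (word-initially) is not met → [p].
/o/ meets the environment for rule 2 (in an unstressed syllable) → [ə].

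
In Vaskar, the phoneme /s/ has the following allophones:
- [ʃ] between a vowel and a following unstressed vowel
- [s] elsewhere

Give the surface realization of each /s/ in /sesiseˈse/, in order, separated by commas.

[s], [ʃ], [ʃ], [s]

Occurrence 1 (position 1): no conditioning environment matches → elsewhere allophone [s].
Occurrence 2 (position 3): between a vowel and a following unstressed vowel → [ʃ].
Occurrence 3 (position 5): between a vowel and a following unstressed vowel → [ʃ].
Occurrence 4 (position 7): no conditioning environment matches → elsewhere allophone [s].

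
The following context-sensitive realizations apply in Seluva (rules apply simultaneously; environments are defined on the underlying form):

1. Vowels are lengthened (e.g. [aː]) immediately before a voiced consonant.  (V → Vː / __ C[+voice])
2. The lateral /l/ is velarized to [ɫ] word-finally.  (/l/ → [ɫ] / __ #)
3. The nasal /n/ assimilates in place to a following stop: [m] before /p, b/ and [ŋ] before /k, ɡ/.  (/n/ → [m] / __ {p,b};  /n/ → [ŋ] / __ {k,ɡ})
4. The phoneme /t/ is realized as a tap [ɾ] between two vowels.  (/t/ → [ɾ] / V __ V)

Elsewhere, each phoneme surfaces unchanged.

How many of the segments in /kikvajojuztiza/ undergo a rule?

4

Segments that undergo a rule: /a/ → [aː] (rule 1); /o/ → [oː] (rule 1); /u/ → [uː] (rule 1); /i/ → [iː] (rule 1).
All other segments surface unchanged.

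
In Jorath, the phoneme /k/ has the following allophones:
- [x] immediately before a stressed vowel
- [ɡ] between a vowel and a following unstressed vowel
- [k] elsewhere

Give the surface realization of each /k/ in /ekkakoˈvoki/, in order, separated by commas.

Occurrence 1 (position 2): no conditioning environment matches → elsewhere allophone [k].
Occurrence 2 (position 3): no conditioning environment matches → elsewhere allophone [k].
Occurrence 3 (position 5): between a vowel and a following unstressed vowel → [ɡ].
Occurrence 4 (position 9): between a vowel and a following unstressed vowel → [ɡ].

[k], [k], [ɡ], [ɡ]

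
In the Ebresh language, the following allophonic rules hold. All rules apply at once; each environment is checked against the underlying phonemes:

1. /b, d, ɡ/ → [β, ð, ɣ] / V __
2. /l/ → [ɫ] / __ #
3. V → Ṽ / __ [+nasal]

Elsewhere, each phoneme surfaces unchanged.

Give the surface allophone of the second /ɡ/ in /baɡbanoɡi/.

[ɣ]

/ɡ/ meets the environment for rule 1 (immediately after a vowel) → [ɣ].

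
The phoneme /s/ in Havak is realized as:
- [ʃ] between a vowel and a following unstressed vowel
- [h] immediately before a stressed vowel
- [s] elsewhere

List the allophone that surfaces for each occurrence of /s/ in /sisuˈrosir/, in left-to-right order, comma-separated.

Occurrence 1 (position 1): no conditioning environment matches → elsewhere allophone [s].
Occurrence 2 (position 3): between a vowel and a following unstressed vowel → [ʃ].
Occurrence 3 (position 7): between a vowel and a following unstressed vowel → [ʃ].

[s], [ʃ], [ʃ]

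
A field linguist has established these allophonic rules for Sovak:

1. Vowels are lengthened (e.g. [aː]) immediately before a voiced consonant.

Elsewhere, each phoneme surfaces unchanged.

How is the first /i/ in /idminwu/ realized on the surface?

/i/ meets the environment for rule 1 (before a voiced consonant) → [iː].

[iː]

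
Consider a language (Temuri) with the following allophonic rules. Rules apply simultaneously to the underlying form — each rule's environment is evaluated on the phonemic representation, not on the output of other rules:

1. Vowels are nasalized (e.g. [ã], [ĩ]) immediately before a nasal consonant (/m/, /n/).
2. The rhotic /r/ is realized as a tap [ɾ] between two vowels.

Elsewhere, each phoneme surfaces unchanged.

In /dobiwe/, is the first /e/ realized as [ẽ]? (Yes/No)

No

/e/ (word-final): rule 1 targets it, but not before a nasal consonant → unchanged [e].
The actual realization is [e], not [ẽ].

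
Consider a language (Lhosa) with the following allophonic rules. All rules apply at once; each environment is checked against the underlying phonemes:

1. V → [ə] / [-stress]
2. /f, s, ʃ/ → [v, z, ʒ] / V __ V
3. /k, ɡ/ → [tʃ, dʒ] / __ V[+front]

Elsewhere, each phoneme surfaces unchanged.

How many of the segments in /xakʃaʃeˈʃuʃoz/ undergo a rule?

Segments that undergo a rule: /a/ → [ə] (rule 1); /a/ → [ə] (rule 1); /ʃ/ → [ʒ] (rule 2); /e/ → [ə] (rule 1); /ʃ/ → [ʒ] (rule 2); /ʃ/ → [ʒ] (rule 2); /o/ → [ə] (rule 1).
All other segments surface unchanged.

7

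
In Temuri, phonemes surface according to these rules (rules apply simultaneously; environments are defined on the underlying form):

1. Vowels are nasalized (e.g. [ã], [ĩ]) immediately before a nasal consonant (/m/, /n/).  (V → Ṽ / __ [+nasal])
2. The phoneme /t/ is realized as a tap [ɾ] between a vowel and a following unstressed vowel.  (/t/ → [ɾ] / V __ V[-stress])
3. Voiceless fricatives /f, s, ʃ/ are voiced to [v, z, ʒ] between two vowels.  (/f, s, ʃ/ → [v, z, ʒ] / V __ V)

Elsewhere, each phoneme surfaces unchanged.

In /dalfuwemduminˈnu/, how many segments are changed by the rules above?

3

Segments that undergo a rule: /e/ → [ẽ] (rule 1); /u/ → [ũ] (rule 1); /i/ → [ĩ] (rule 1).
All other segments surface unchanged.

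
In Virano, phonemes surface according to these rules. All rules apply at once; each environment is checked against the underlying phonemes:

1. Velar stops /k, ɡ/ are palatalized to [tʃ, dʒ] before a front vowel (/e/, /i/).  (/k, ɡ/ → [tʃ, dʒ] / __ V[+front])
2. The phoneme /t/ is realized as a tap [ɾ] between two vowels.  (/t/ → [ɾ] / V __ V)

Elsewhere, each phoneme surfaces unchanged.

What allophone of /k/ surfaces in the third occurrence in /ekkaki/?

/k/ (between /a/ and /i/) occurs before a front vowel → [tʃ] by rule 1.

[tʃ]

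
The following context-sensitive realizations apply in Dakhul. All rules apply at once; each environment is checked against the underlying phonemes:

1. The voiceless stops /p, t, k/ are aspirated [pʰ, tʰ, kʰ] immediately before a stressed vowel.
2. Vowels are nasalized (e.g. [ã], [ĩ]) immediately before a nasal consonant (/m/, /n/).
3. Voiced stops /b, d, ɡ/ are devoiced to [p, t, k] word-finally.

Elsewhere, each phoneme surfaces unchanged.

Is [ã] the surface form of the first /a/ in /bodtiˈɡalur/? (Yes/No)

/a/ (between /ɡ/ and /l/) is in the target of rule 2 but the environment (before a nasal consonant) is not met → [a].
The actual realization is [a], not [ã].

No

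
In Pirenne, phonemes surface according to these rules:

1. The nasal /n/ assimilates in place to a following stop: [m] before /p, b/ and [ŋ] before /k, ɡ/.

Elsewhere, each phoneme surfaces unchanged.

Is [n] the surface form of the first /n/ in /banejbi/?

Yes

/n/ (between /a/ and /e/) fails the environment for rule 1, so it stays [n].
The actual realization is [n], which matches [n].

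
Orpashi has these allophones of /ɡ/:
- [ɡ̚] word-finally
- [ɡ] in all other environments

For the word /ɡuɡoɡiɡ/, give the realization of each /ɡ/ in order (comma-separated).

[ɡ], [ɡ], [ɡ], [ɡ̚]

Occurrence 1 (position 1): no conditioning environment matches → elsewhere allophone [ɡ].
Occurrence 2 (position 3): no conditioning environment matches → elsewhere allophone [ɡ].
Occurrence 3 (position 5): no conditioning environment matches → elsewhere allophone [ɡ].
Occurrence 4 (position 7): word-finally → [ɡ̚].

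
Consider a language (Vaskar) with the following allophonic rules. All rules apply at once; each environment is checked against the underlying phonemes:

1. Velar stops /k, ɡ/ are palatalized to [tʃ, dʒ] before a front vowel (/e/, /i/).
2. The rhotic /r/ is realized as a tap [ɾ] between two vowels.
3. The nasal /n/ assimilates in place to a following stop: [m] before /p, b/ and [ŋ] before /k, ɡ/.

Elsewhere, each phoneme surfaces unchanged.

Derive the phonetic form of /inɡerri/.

[iŋdʒerri]

/i/ (word-initial): no rule targets it → [i].
/n/ — between /i/ and /ɡ/, before a labial or velar stop — surfaces as [ŋ] (rule 3).
/ɡ/ — between /n/ and /e/, before a front vowel — surfaces as [dʒ] (rule 1).
/e/ — not in any rule's target class → [e].
/r/ (between /e/ and /r/) fails the environment for rule 2, so it stays [r].
/r/ (between /r/ and /i/) is in the target of rule 2 but the environment (between two vowels) is not met → [r].
/i/ (word-final) is unaffected → [i].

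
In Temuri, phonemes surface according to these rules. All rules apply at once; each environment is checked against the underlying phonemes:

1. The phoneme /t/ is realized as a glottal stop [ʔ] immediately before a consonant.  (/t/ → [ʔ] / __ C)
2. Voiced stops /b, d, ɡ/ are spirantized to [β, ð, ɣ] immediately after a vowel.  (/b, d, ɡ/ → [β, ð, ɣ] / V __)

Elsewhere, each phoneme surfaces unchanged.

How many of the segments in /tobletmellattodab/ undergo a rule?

Segments that undergo a rule: /b/ → [β] (rule 2); /t/ → [ʔ] (rule 1); /t/ → [ʔ] (rule 1); /d/ → [ð] (rule 2); /b/ → [β] (rule 2).
All other segments surface unchanged.

5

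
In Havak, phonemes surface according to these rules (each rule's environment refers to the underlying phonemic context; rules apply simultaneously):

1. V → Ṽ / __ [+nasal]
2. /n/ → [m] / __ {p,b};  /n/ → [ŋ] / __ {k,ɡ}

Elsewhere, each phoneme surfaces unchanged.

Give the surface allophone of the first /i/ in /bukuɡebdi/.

[i]

/i/ (word-final) is in the target of rule 1 but the environment (before a nasal consonant) is not met → [i].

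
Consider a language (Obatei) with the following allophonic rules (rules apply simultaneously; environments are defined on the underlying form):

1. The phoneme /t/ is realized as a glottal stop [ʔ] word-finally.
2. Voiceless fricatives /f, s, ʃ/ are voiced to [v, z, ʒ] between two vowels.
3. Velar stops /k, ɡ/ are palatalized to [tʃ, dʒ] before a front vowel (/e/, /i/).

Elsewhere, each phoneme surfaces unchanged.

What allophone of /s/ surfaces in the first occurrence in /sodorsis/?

[s]

/s/ — word-initial; rule 2 does not apply here → [s].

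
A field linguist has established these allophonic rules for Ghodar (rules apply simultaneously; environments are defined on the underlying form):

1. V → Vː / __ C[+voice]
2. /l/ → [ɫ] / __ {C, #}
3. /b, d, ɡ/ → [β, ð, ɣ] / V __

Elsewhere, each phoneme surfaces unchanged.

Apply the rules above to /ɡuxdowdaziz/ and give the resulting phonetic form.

/ɡ/ (word-initial) fails the environment for rule 3, so it stays [ɡ].
/u/ (between /ɡ/ and /x/) fails the environment for rule 1, so it stays [u].
/x/ (between /u/ and /d/) is unaffected → [x].
/d/ (between /x/ and /o/): rule 3 targets it, but not immediately after a vowel → unchanged [d].
/o/ (between /d/ and /w/): before a voiced consonant, so rule 1 applies → [oː].
/w/ — not in any rule's target class → [w].
/d/ — between /w/ and /a/; rule 3 does not apply here → [d].
Rule 1 applies to /a/ (between /d/ and /z/: before a voiced consonant) → [aː].
/z/ (between /a/ and /i/) is unaffected → [z].
/i/ — between /z/ and /z/, before a voiced consonant — surfaces as [iː] (rule 1).
/z/ (word-final): no rule targets it → [z].

[ɡuxdoːwdaːziːz]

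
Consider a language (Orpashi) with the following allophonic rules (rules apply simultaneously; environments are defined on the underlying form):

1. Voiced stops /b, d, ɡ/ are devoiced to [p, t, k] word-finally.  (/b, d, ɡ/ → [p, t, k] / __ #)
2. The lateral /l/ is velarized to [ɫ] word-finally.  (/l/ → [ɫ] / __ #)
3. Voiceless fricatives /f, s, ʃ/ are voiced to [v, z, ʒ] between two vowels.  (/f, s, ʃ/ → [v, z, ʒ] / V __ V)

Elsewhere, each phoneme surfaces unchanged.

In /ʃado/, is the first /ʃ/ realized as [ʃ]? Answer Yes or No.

/ʃ/ (word-initial) is in the target of rule 3 but the environment (between two vowels) is not met → [ʃ].
The actual realization is [ʃ], which matches [ʃ].

Yes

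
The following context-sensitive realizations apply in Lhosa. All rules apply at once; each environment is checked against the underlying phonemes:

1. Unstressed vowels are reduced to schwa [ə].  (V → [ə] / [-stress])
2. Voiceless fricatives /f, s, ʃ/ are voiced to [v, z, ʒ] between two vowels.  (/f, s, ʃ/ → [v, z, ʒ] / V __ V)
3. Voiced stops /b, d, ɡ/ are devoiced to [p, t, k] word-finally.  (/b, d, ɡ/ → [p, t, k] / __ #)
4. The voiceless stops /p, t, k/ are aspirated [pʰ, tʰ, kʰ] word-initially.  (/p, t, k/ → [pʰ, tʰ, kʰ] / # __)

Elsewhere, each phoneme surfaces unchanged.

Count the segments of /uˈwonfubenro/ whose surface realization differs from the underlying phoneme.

4

Segments that undergo a rule: /u/ → [ə] (rule 1); /u/ → [ə] (rule 1); /e/ → [ə] (rule 1); /o/ → [ə] (rule 1).
All other segments surface unchanged.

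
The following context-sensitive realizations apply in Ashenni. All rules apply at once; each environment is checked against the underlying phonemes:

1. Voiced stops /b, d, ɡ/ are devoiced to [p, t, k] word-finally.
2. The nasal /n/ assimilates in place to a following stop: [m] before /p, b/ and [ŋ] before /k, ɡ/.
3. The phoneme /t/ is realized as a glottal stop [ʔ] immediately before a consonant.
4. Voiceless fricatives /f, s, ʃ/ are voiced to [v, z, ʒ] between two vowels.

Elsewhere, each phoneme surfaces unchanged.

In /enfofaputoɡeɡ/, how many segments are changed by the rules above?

2

Segments that undergo a rule: /f/ → [v] (rule 4); /ɡ/ → [k] (rule 1).
All other segments surface unchanged.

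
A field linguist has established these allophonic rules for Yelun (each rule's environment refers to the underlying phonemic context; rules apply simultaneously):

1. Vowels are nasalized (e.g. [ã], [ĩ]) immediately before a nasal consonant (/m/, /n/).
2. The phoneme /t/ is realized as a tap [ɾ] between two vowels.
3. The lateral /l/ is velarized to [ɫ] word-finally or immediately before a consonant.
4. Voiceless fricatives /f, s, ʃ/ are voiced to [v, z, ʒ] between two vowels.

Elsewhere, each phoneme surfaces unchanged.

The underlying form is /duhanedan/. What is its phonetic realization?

/d/ — not in any rule's target class → [d].
/u/ (between /d/ and /h/): rule 1 targets it, but not before a nasal consonant → unchanged [u].
/h/ stays [h].
/a/ meets the environment for rule 1 (before a nasal consonant) → [ã].
/n/ (between /a/ and /e/) is unaffected → [n].
/e/ (between /n/ and /d/) is in the target of rule 1 but the environment (before a nasal consonant) is not met → [e].
/d/ stays [d].
/a/ (between /d/ and /n/) occurs before a nasal consonant → [ã] by rule 1.
/n/ (word-final): no rule targets it → [n].

[duhãnedãn]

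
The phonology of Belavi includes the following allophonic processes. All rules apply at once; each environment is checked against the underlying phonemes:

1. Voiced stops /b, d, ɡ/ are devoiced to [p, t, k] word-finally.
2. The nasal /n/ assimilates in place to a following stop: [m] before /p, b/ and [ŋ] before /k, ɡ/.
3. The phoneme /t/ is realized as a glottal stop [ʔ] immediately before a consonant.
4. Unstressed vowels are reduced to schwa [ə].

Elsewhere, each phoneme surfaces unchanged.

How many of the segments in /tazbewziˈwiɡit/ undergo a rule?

Segments that undergo a rule: /a/ → [ə] (rule 4); /e/ → [ə] (rule 4); /i/ → [ə] (rule 4); /i/ → [ə] (rule 4).
All other segments surface unchanged.

4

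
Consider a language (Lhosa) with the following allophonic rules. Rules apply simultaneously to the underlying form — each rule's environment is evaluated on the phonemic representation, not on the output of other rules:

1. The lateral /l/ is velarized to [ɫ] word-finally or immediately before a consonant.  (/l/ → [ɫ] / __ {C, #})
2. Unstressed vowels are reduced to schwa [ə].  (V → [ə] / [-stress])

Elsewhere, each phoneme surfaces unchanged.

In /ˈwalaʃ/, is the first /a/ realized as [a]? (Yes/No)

/a/ (between /w/ and /l/): rule 2 targets it, but not in an unstressed syllable → unchanged [a].
The actual realization is [a], which matches [a].

Yes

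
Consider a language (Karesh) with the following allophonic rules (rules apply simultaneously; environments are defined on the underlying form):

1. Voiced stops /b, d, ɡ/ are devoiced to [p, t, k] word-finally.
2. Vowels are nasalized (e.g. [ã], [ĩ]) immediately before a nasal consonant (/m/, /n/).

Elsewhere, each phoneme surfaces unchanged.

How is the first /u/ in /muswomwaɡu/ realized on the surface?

/u/ — between /m/ and /s/; rule 2 does not apply here → [u].

[u]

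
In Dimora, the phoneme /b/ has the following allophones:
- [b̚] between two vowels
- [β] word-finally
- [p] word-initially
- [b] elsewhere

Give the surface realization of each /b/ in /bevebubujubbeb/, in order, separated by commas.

[p], [b̚], [b̚], [b], [b], [β]

Occurrence 1 (position 1): word-initially → [p].
Occurrence 2 (position 5): between two vowels → [b̚].
Occurrence 3 (position 7): between two vowels → [b̚].
Occurrence 4 (position 11): no conditioning environment matches → elsewhere allophone [b].
Occurrence 5 (position 12): no conditioning environment matches → elsewhere allophone [b].
Occurrence 6 (position 14): word-finally → [β].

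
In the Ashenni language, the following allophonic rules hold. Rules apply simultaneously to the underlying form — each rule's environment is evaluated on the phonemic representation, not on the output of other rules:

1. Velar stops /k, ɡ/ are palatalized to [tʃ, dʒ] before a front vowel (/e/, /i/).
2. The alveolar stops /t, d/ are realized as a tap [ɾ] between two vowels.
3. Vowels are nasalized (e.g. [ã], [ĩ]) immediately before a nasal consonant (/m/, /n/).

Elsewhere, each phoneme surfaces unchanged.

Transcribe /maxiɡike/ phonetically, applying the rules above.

/m/ — not in any rule's target class → [m].
/a/ (between /m/ and /x/) fails the environment for rule 3, so it stays [a].
/x/ (between /a/ and /i/) is unaffected → [x].
/i/ (between /x/ and /ɡ/) fails the environment for rule 3, so it stays [i].
Rule 1 applies to /ɡ/ (between /i/ and /i/: before a front vowel) → [dʒ].
/i/ (between /ɡ/ and /k/) fails the environment for rule 3, so it stays [i].
/k/ meets the environment for rule 1 (before a front vowel) → [tʃ].
/e/ — word-final; rule 3 does not apply here → [e].

[maxidʒitʃe]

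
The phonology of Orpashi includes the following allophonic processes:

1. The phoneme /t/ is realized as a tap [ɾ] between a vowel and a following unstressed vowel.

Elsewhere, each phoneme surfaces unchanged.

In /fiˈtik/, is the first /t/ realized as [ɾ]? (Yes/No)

/t/ (between /i/ and /i/) fails the environment for rule 1, so it stays [t].
The actual realization is [t], not [ɾ].

No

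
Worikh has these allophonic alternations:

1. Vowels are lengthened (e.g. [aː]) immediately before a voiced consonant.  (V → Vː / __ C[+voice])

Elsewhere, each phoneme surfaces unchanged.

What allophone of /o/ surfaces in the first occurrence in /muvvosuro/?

/o/ (between /v/ and /s/) is in the target of rule 1 but the environment (before a voiced consonant) is not met → [o].

[o]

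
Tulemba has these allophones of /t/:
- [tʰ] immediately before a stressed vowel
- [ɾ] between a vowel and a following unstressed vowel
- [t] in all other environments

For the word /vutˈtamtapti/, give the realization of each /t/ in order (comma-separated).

Occurrence 1 (position 3): no conditioning environment matches → elsewhere allophone [t].
Occurrence 2 (position 4): immediately before a stressed vowel → [tʰ].
Occurrence 3 (position 7): no conditioning environment matches → elsewhere allophone [t].
Occurrence 4 (position 10): no conditioning environment matches → elsewhere allophone [t].

[t], [tʰ], [t], [t]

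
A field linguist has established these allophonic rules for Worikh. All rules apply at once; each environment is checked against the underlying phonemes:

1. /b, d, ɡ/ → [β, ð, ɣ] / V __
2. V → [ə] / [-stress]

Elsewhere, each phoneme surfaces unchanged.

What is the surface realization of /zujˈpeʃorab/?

/u/ (between /z/ and /j/): in an unstressed syllable, so rule 2 applies → [ə].
/e/ — between /p/ and /ʃ/; rule 2 does not apply here → [e].
/o/ (between /ʃ/ and /r/): in an unstressed syllable, so rule 2 applies → [ə].
/a/ (between /r/ and /b/) occurs in an unstressed syllable → [ə] by rule 2.
/b/ (word-final): immediately after a vowel, so rule 1 applies → [β].

[zəjˈpeʃərəβ]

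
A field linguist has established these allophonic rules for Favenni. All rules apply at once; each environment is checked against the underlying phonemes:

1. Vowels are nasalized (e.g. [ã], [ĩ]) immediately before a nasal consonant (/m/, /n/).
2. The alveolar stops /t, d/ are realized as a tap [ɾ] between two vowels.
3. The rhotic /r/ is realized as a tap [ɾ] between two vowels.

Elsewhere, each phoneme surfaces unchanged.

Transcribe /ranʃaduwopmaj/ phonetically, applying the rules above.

/r/ (word-initial) is in the target of rule 3 but the environment (between two vowels) is not met → [r].
/a/ meets the environment for rule 1 (before a nasal consonant) → [ã].
/n/ (between /a/ and /ʃ/) is unaffected → [n].
/ʃ/ — not in any rule's target class → [ʃ].
/a/ (between /ʃ/ and /d/) fails the environment for rule 1, so it stays [a].
/d/ meets the environment for rule 2 (between two vowels) → [ɾ].
/u/ (between /d/ and /w/) is in the target of rule 1 but the environment (before a nasal consonant) is not met → [u].
/w/ — not in any rule's target class → [w].
/o/ (between /w/ and /p/): rule 1 targets it, but not before a nasal consonant → unchanged [o].
/p/ (between /o/ and /m/): no rule targets it → [p].
/m/ — not in any rule's target class → [m].
/a/ (between /m/ and /j/) fails the environment for rule 1, so it stays [a].
/j/ stays [j].

[rãnʃaɾuwopmaj]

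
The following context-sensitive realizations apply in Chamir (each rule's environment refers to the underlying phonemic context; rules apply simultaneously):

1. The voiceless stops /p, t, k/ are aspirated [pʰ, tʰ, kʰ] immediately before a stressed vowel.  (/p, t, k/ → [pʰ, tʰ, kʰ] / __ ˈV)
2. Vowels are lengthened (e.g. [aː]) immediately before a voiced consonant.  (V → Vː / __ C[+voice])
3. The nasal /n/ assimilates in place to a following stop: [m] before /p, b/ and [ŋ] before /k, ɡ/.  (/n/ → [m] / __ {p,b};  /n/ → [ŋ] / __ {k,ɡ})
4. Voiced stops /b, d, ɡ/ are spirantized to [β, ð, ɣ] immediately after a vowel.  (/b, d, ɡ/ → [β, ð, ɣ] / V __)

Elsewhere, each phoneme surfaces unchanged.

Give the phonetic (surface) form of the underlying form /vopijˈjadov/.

/v/ — not in any rule's target class → [v].
/o/ — between /v/ and /p/; rule 2 does not apply here → [o].
/p/ (between /o/ and /i/): rule 1 targets it, but not immediately before a stressed vowel → unchanged [p].
Rule 2 applies to /i/ (between /p/ and /j/: before a voiced consonant) → [iː].
/j/ — not in any rule's target class → [j].
/j/ (between /j/ and /a/) is unaffected → [j].
/a/ (between /j/ and /d/) occurs before a voiced consonant → [aː] by rule 2.
/d/ — between /a/ and /o/, immediately after a vowel — surfaces as [ð] (rule 4).
/o/ meets the environment for rule 2 (before a voiced consonant) → [oː].
/v/ stays [v].

[vopiːjˈjaːðoːv]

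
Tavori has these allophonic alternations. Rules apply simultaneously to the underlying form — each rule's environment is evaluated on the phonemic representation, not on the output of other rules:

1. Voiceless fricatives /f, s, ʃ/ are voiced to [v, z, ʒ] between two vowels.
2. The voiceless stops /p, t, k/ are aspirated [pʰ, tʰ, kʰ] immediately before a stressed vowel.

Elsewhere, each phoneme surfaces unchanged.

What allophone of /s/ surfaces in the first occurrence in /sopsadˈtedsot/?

[s]

/s/ (word-initial): rule 1 targets it, but not between two vowels → unchanged [s].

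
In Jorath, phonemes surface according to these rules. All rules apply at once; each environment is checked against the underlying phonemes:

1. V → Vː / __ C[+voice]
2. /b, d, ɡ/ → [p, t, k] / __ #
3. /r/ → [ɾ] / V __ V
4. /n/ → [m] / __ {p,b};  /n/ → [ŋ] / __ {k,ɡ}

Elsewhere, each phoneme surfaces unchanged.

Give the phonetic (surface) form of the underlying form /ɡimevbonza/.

/ɡ/ (word-initial): rule 2 targets it, but not word-finally → unchanged [ɡ].
/i/ meets the environment for rule 1 (before a voiced consonant) → [iː].
/e/ (between /m/ and /v/): before a voiced consonant, so rule 1 applies → [eː].
/b/ (between /v/ and /o/): rule 2 targets it, but not word-finally → unchanged [b].
/o/ — between /b/ and /n/, before a voiced consonant — surfaces as [oː] (rule 1).
/n/ — between /o/ and /z/; rule 4 does not apply here → [n].
/a/ (word-final) fails the environment for rule 1, so it stays [a].

[ɡiːmeːvboːnza]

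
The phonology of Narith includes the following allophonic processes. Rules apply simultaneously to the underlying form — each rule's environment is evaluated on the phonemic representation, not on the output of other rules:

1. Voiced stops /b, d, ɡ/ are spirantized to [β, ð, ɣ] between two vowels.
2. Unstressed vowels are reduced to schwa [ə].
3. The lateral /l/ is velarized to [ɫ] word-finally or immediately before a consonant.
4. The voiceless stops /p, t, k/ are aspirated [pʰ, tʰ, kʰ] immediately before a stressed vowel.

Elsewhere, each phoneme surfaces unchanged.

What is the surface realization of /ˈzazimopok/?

/z/ (word-initial) is unaffected → [z].
/a/ (between /z/ and /z/) is in the target of rule 2 but the environment (in an unstressed syllable) is not met → [a].
/z/ — not in any rule's target class → [z].
/i/ — between /z/ and /m/, in an unstressed syllable — surfaces as [ə] (rule 2).
/m/ — not in any rule's target class → [m].
/o/ meets the environment for rule 2 (in an unstressed syllable) → [ə].
/p/ (between /o/ and /o/) fails the environment for rule 4, so it stays [p].
/o/ (between /p/ and /k/): in an unstressed syllable, so rule 2 applies → [ə].
/k/ (word-final) fails the environment for rule 4, so it stays [k].

[ˈzazəməpək]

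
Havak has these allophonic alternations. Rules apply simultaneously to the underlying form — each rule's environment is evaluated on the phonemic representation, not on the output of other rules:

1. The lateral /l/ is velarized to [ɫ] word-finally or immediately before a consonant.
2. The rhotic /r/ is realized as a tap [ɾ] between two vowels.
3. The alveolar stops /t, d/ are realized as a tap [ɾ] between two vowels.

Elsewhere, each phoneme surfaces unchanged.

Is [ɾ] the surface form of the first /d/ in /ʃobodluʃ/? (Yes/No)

No

/d/ (between /o/ and /l/): rule 3 targets it, but not between two vowels → unchanged [d].
The actual realization is [d], not [ɾ].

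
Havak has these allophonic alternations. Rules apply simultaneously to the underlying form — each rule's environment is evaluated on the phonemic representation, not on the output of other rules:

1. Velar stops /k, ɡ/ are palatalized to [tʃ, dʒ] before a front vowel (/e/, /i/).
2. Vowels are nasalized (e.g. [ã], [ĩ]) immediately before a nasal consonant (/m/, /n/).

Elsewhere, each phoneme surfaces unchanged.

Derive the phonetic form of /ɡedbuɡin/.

/ɡ/ — word-initial, before a front vowel — surfaces as [dʒ] (rule 1).
/e/ (between /ɡ/ and /d/): rule 2 targets it, but not before a nasal consonant → unchanged [e].
/d/ stays [d].
/b/ (between /d/ and /u/) is unaffected → [b].
/u/ (between /b/ and /ɡ/) fails the environment for rule 2, so it stays [u].
/ɡ/ (between /u/ and /i/): before a front vowel, so rule 1 applies → [dʒ].
Rule 2 applies to /i/ (between /ɡ/ and /n/: before a nasal consonant) → [ĩ].
/n/ stays [n].

[dʒedbudʒĩn]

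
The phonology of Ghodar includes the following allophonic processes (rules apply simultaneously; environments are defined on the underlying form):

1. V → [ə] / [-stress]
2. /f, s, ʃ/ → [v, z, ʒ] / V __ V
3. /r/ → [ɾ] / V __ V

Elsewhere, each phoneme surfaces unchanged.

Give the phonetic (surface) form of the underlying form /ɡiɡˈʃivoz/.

/ɡ/ stays [ɡ].
/i/ (between /ɡ/ and /ɡ/) occurs in an unstressed syllable → [ə] by rule 1.
/ɡ/ — not in any rule's target class → [ɡ].
/ʃ/ (between /ɡ/ and /i/): rule 2 targets it, but not between two vowels → unchanged [ʃ].
/i/ (between /ʃ/ and /v/): rule 1 targets it, but not in an unstressed syllable → unchanged [i].
/v/ (between /i/ and /o/): no rule targets it → [v].
/o/ (between /v/ and /z/): in an unstressed syllable, so rule 1 applies → [ə].
/z/ stays [z].

[ɡəɡˈʃivəz]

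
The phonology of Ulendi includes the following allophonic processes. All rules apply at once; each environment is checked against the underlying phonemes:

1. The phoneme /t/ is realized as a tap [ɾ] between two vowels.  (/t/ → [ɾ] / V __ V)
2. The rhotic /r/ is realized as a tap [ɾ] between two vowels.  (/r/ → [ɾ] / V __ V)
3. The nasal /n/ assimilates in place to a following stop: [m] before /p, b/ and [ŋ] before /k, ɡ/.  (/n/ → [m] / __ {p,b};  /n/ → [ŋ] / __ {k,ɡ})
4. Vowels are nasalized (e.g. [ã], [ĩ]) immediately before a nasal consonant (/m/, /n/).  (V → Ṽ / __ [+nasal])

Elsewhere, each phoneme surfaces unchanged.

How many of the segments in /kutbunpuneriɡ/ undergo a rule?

4

Segments that undergo a rule: /u/ → [ũ] (rule 4); /n/ → [m] (rule 3); /u/ → [ũ] (rule 4); /r/ → [ɾ] (rule 2).
All other segments surface unchanged.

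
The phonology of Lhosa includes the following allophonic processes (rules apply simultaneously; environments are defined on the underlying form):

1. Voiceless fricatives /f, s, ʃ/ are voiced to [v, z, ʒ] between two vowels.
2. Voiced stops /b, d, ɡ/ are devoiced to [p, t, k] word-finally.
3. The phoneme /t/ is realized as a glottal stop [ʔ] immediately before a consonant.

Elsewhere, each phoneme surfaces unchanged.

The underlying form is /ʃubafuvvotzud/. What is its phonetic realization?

/ʃ/ (word-initial) is in the target of rule 1 but the environment (between two vowels) is not met → [ʃ].
/u/ stays [u].
/b/ (between /u/ and /a/) fails the environment for rule 2, so it stays [b].
/a/ (between /b/ and /f/): no rule targets it → [a].
/f/ (between /a/ and /u/) occurs between two vowels → [v] by rule 1.
/u/ (between /f/ and /v/): no rule targets it → [u].
/v/ (between /u/ and /v/): no rule targets it → [v].
/v/ (between /v/ and /o/): no rule targets it → [v].
/o/ (between /v/ and /t/) is unaffected → [o].
/t/ — between /o/ and /z/, immediately before a consonant — surfaces as [ʔ] (rule 3).
/z/ stays [z].
/u/ — not in any rule's target class → [u].
/d/ (word-final): word-finally, so rule 2 applies → [t].

[ʃubavuvvoʔzut]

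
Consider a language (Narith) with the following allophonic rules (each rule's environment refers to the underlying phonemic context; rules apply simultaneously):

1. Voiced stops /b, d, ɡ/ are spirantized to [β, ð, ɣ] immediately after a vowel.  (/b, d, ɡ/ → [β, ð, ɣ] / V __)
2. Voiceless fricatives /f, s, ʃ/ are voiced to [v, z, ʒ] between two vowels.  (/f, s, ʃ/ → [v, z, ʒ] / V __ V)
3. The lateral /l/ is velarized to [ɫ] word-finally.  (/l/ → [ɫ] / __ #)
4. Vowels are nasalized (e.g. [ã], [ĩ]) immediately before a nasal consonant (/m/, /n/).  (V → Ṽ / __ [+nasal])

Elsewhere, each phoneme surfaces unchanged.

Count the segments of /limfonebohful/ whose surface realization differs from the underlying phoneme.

Segments that undergo a rule: /i/ → [ĩ] (rule 4); /o/ → [õ] (rule 4); /b/ → [β] (rule 1); /l/ → [ɫ] (rule 3).
All other segments surface unchanged.

4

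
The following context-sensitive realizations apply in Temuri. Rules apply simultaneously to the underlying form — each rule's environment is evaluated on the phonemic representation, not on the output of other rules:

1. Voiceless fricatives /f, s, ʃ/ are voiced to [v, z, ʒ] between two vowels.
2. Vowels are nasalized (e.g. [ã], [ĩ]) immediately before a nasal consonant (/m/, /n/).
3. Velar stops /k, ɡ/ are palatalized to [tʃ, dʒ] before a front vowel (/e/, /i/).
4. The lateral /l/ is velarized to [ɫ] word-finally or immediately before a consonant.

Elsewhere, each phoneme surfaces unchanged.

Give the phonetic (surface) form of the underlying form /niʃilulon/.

/n/ — not in any rule's target class → [n].
/i/ (between /n/ and /ʃ/): rule 2 targets it, but not before a nasal consonant → unchanged [i].
/ʃ/ (between /i/ and /i/) occurs between two vowels → [ʒ] by rule 1.
/i/ (between /ʃ/ and /l/): rule 2 targets it, but not before a nasal consonant → unchanged [i].
/l/ (between /i/ and /u/) fails the environment for rule 4, so it stays [l].
/u/ — between /l/ and /l/; rule 2 does not apply here → [u].
/l/ (between /u/ and /o/) is in the target of rule 4 but the environment (word-finally or immediately before a consonant) is not met → [l].
/o/ meets the environment for rule 2 (before a nasal consonant) → [õ].
/n/ stays [n].

[niʒilulõn]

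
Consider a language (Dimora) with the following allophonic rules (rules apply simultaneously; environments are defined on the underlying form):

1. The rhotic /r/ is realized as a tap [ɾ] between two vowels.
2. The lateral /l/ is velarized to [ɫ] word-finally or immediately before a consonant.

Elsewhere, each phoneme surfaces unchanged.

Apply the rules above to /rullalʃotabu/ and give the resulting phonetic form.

/r/ (word-initial) is in the target of rule 1 but the environment (between two vowels) is not met → [r].
/l/ (between /u/ and /l/): word-finally or immediately before a consonant, so rule 2 applies → [ɫ].
/l/ (between /l/ and /a/): rule 2 targets it, but not word-finally or immediately before a consonant → unchanged [l].
Rule 2 applies to /l/ (between /a/ and /ʃ/: word-finally or immediately before a consonant) → [ɫ].

[ruɫlaɫʃotabu]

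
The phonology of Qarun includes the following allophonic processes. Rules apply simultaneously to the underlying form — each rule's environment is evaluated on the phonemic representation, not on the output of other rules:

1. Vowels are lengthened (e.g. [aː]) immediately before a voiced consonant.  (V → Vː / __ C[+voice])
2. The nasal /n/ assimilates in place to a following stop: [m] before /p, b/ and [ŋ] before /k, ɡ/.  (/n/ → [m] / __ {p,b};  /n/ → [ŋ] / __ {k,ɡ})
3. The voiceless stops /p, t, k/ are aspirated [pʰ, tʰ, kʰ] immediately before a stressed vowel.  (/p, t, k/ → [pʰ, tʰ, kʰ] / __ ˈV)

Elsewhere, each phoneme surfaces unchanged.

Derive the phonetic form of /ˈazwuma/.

[ˈaːzwuːma]

Rule 1 applies to /a/ (word-initial: before a voiced consonant) → [aː].
/z/ — not in any rule's target class → [z].
/w/ (between /z/ and /u/) is unaffected → [w].
/u/ meets the environment for rule 1 (before a voiced consonant) → [uː].
/m/ stays [m].
/a/ (word-final) is in the target of rule 1 but the environment (before a voiced consonant) is not met → [a].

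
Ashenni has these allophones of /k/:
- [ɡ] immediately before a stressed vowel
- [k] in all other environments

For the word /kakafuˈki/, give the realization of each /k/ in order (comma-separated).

[k], [k], [ɡ]

Occurrence 1 (position 1): no conditioning environment matches → elsewhere allophone [k].
Occurrence 2 (position 3): no conditioning environment matches → elsewhere allophone [k].
Occurrence 3 (position 7): immediately before a stressed vowel → [ɡ].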